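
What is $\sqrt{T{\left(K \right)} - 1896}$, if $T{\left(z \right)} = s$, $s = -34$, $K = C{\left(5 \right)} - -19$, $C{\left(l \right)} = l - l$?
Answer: $i \sqrt{1930} \approx 43.932 i$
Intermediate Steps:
$C{\left(l \right)} = 0$
$K = 19$ ($K = 0 - -19 = 0 + 19 = 19$)
$T{\left(z \right)} = -34$
$\sqrt{T{\left(K \right)} - 1896} = \sqrt{-34 - 1896} = \sqrt{-1930} = i \sqrt{1930}$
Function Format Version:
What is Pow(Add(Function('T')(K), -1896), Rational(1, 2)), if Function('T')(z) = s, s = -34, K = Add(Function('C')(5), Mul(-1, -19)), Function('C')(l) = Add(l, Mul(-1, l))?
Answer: Mul(I, Pow(1930, Rational(1, 2))) ≈ Mul(43.932, I)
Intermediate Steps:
Function('C')(l) = 0
K = 19 (K = Add(0, Mul(-1, -19)) = Add(0, 19) = 19)
Function('T')(z) = -34
Pow(Add(Function('T')(K), -1896), Rational(1, 2)) = Pow(Add(-34, -1896), Rational(1, 2)) = Pow(-1930, Rational(1, 2)) = Mul(I, Pow(1930, Rational(1, 2)))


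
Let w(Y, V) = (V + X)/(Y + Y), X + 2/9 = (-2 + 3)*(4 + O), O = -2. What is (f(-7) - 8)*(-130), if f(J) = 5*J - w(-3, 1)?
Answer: 149305/27 ≈ 5529.8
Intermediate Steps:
X = 16/9 (X = -2/9 + (-2 + 3)*(4 - 2) = -2/9 + 1*2 = -2/9 + 2 = 16/9 ≈ 1.7778)
w(Y, V) = (16/9 + V)/(2*Y) (w(Y, V) = (V + 16/9)/(Y + Y) = (16/9 + V)/((2*Y)) = (16/9 + V)*(1/(2*Y)) = (16/9 + V)/(2*Y))
f(J) = 25/54 + 5*J (f(J) = 5*J - (16 + 9*1)/(18*(-3)) = 5*J - (-1)*(16 + 9)/(18*3) = 5*J - (-1)*25/(18*3) = 5*J - 1*(-25/54) = 5*J + 25/54 = 25/54 + 5*J)
(f(-7) - 8)*(-130) = ((25/54 + 5*(-7)) - 8)*(-130) = ((25/54 - 35) - 8)*(-130) = (-1865/54 - 8)*(-130) = -2297/54*(-130) = 149305/27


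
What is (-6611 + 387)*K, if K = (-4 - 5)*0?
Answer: 0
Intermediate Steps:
K = 0 (K = -9*0 = 0)
(-6611 + 387)*K = (-6611 + 387)*0 = -6224*0 = 0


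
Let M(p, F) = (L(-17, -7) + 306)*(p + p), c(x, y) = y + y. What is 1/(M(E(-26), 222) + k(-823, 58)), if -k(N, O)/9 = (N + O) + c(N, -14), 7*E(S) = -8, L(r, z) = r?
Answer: 7/45335 ≈ 0.00015441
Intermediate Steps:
c(x, y) = 2*y
E(S) = -8/7 (E(S) = (⅐)*(-8) = -8/7)
M(p, F) = 578*p (M(p, F) = (-17 + 306)*(p + p) = 289*(2*p) = 578*p)
k(N, O) = 252 - 9*N - 9*O (k(N, O) = -9*((N + O) + 2*(-14)) = -9*((N + O) - 28) = -9*(-28 + N + O) = 252 - 9*N - 9*O)
1/(M(E(-26), 222) + k(-823, 58)) = 1/(578*(-8/7) + (252 - 9*(-823) - 9*58)) = 1/(-4624/7 + (252 + 7407 - 522)) = 1/(-4624/7 + 7137) = 1/(45335/7) = 7/45335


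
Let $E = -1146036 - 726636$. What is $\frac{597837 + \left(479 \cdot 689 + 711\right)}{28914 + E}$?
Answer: $- \frac{928579}{1843758} \approx -0.50363$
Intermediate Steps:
$E = -1872672$ ($E = -1146036 - 726636 = -1872672$)
$\frac{597837 + \left(479 \cdot 689 + 711\right)}{28914 + E} = \frac{597837 + \left(479 \cdot 689 + 711\right)}{28914 - 1872672} = \frac{597837 + \left(330031 + 711\right)}{-1843758} = \left(597837 + 330742\right) \left(- \frac{1}{1843758}\right) = 928579 \left(- \frac{1}{1843758}\right) = - \frac{928579}{1843758}$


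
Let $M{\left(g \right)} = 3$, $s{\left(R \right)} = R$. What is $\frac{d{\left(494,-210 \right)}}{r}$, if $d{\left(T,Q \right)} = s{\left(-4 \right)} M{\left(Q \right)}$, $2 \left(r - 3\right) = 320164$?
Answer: $- \frac{12}{160085} \approx -7.496 \cdot 10^{-5}$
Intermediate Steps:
$r = 160085$ ($r = 3 + \frac{1}{2} \cdot 320164 = 3 + 160082 = 160085$)
$d{\left(T,Q \right)} = -12$ ($d{\left(T,Q \right)} = \left(-4\right) 3 = -12$)
$\frac{d{\left(494,-210 \right)}}{r} = - \frac{12}{160085}$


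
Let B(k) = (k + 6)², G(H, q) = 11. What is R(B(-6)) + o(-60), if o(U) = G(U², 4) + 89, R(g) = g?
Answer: 100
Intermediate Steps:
B(k) = (6 + k)²
o(U) = 100 (o(U) = 11 + 89 = 100)
R(B(-6)) + o(-60) = (6 - 6)² + 100 = 0² + 100 = 0 + 100 = 100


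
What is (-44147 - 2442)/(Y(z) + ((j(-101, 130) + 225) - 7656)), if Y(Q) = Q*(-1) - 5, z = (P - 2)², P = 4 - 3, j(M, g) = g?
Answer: 46589/7307 ≈ 6.3759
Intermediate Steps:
P = 1
z = 1 (z = (1 - 2)² = (-1)² = 1)
Y(Q) = -5 - Q (Y(Q) = -Q - 5 = -5 - Q)
(-44147 - 2442)/(Y(z) + ((j(-101, 130) + 225) - 7656)) = (-44147 - 2442)/((-5 - 1*1) + ((130 + 225) - 7656)) = -46589/((-5 - 1) + (355 - 7656)) = -46589/(-6 - 7301) = -46589/(-7307) = -46589*(-1/7307) = 46589/7307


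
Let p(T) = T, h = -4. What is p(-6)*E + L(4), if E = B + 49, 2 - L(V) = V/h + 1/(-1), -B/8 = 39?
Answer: 1582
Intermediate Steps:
B = -312 (B = -8*39 = -312)
L(V) = 3 + V/4 (L(V) = 2 - (V/(-4) + 1/(-1)) = 2 - (V*(-¼) + 1*(-1)) = 2 - (-V/4 - 1) = 2 - (-1 - V/4) = 2 + (1 + V/4) = 3 + V/4)
E = -263 (E = -312 + 49 = -263)
p(-6)*E + L(4) = -6*(-263) + (3 + (¼)*4) = 1578 + (3 + 1) = 1578 + 4 = 1582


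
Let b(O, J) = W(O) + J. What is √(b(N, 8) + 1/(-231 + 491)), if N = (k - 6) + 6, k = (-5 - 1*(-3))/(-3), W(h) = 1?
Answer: √152165/130 ≈ 3.0006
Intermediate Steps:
k = ⅔ (k = (-5 + 3)*(-⅓) = -2*(-⅓) = ⅔ ≈ 0.66667)
N = ⅔ (N = (⅔ - 6) + 6 = -16/3 + 6 = ⅔ ≈ 0.66667)
b(O, J) = 1 + J
√(b(N, 8) + 1/(-231 + 491)) = √((1 + 8) + 1/(-231 + 491)) = √(9 + 1/260) = √(2341/260) = √152165/130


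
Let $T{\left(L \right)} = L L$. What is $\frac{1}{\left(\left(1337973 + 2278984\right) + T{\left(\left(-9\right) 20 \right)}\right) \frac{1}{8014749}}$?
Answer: $\frac{8014749}{3649357} \approx 2.1962$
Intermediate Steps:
$T{\left(L \right)} = L^{2}$
$\frac{1}{\left(\left(1337973 + 2278984\right) + T{\left(\left(-9\right) 20 \right)}\right) \frac{1}{8014749}} = \frac{1}{\left(\left(1337973 + 2278984\right) + \left(\left(-9\right) 20\right)^{2}\right) \frac{1}{8014749}} = \frac{1}{\left(3616957 + \left(-180\right)^{2}\right) \frac{1}{8014749}} = \frac{1}{\left(3616957 + 32400\right) \frac{1}{8014749}} = \frac{1}{3649357 \cdot \frac{1}{8014749}} = \frac{1}{\frac{3649357}{8014749}} = \frac{8014749}{3649357}$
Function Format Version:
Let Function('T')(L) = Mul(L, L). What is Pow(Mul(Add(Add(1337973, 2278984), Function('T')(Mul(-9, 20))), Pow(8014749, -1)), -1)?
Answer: Rational(8014749, 3649357) ≈ 2.1962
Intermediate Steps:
Function('T')(L) = Pow(L, 2)
Pow(Mul(Add(Add(1337973, 2278984), Function('T')(Mul(-9, 20))), Pow(8014749, -1)), -1) = Pow(Mul(Add(Add(1337973, 2278984), Pow(Mul(-9, 20), 2)), Pow(8014749, -1)), -1) = Pow(Mul(Add(3616957, Pow(-180, 2)), Rational(1, 8014749)), -1) = Pow(Mul(Add(3616957, 32400), Rational(1, 8014749)), -1) = Pow(Mul(3649357, Rational(1, 8014749)), -1) = Pow(Rational(3649357, 8014749), -1) = Rational(8014749, 3649357)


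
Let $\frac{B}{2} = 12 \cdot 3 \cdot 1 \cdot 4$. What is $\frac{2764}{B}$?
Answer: $\frac{691}{72} \approx 9.5972$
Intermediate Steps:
$B = 288$ ($B = 2 \cdot 12 \cdot 3 \cdot 1 \cdot 4 = 2 \cdot 12 \cdot 3 \cdot 4 = 2 \cdot 36 \cdot 4 = 2 \cdot 144 = 288$)
$\frac{2764}{B} = \frac{2764}{288} = 2764 \cdot \frac{1}{288} = \frac{691}{72}$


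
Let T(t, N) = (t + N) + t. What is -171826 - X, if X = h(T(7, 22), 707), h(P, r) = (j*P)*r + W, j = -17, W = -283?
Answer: 261141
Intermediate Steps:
T(t, N) = N + 2*t (T(t, N) = (N + t) + t = N + 2*t)
h(P, r) = -283 - 17*P*r (h(P, r) = (-17*P)*r - 283 = -17*P*r - 283 = -283 - 17*P*r)
X = -432967 (X = -283 - 17*(22 + 2*7)*707 = -283 - 17*(22 + 14)*707 = -283 - 17*36*707 = -283 - 432684 = -432967)
-171826 - X = -171826 - 1*(-432967) = -171826 + 432967 = 261141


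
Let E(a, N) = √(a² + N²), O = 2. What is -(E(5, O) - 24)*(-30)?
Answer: -720 + 30*√29 ≈ -558.45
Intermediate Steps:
E(a, N) = √(N² + a²)
-(E(5, O) - 24)*(-30) = -(√(2² + 5²) - 24)*(-30) = -(√(4 + 25) - 24)*(-30) = -(√29 - 24)*(-30) = -(-24 + √29)*(-30) = -(720 - 30*√29) = -720 + 30*√29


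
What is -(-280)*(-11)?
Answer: -3080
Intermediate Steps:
-(-280)*(-11) = -14*220 = -3080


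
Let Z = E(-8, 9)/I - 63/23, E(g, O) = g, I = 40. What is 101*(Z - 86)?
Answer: -1033028/115 ≈ -8982.8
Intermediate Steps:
Z = -338/115 (Z = -8/40 - 63/23 = -8*1/40 - 63*1/23 = -⅕ - 63/23 = -338/115 ≈ -2.9391)
101*(Z - 86) = 101*(-338/115 - 86) = 101*(-10228/115) = -1033028/115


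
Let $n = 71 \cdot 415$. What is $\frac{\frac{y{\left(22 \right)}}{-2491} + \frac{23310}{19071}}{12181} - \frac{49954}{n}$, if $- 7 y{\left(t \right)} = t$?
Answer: $- \frac{22481754723174702}{13261483610324495} \approx -1.6953$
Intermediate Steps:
$y{\left(t \right)} = - \frac{t}{7}$
$n = 29465$
$\frac{\frac{y{\left(22 \right)}}{-2491} + \frac{23310}{19071}}{12181} - \frac{49954}{n} = \frac{\frac{\left(- \frac{1}{7}\right) 22}{-2491} + \frac{23310}{19071}}{12181} - \frac{49954}{29465} = \left(\left(- \frac{22}{7}\right) \left(- \frac{1}{2491}\right) + 23310 \cdot \frac{1}{19071}\right) \frac{1}{12181} - \frac{49954}{29465} = \left(\frac{22}{17437} + \frac{2590}{2119}\right) \frac{1}{12181} - \frac{49954}{29465} = \frac{45208448}{36949003} \cdot \frac{1}{12181} - \frac{49954}{29465} = \frac{45208448}{450075805543} - \frac{49954}{29465} = - \frac{22481754723174702}{13261483610324495}$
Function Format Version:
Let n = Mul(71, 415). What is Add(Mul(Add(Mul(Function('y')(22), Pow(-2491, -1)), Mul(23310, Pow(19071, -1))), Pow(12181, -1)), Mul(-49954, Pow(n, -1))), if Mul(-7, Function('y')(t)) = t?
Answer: Rational(-22481754723174702, 13261483610324495) ≈ -1.6953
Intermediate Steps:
Function('y')(t) = Mul(Rational(-1, 7), t)
n = 29465
Add(Mul(Add(Mul(Function('y')(22), Pow(-2491, -1)), Mul(23310, Pow(19071, -1))), Pow(12181, -1)), Mul(-49954, Pow(n, -1))) = Add(Mul(Add(Mul(Mul(Rational(-1, 7), 22), Pow(-2491, -1)), Mul(23310, Pow(19071, -1))), Pow(12181, -1)), Mul(-49954, Pow(29465, -1))) = Add(Mul(Add(Mul(Rational(-22, 7), Rational(-1, 2491)), Mul(23310, Rational(1, 19071))), Rational(1, 12181)), Mul(-49954, Rational(1, 29465))) = Add(Mul(Add(Rational(22, 17437), Rational(2590, 2119)), Rational(1, 12181)), Rational(-49954, 29465)) = Add(Mul(Rational(45208448, 36949003), Rational(1, 12181)), Rational(-49954, 29465)) = Add(Rational(45208448, 450075805543), Rational(-49954, 29465)) = Rational(-22481754723174702, 13261483610324495)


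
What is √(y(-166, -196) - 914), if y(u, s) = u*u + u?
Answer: 2*√6619 ≈ 162.71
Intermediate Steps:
y(u, s) = u + u² (y(u, s) = u² + u = u + u²)
√(y(-166, -196) - 914) = √(-166*(1 - 166) - 914) = √(-166*(-165) - 914) = √(27390 - 914) = √26476 = 2*√6619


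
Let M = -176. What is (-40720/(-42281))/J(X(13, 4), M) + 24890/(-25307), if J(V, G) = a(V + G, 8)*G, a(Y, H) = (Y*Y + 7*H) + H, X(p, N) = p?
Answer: -308306734934985/313471953036121 ≈ -0.98352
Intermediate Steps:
a(Y, H) = Y² + 8*H (a(Y, H) = (Y² + 7*H) + H = Y² + 8*H)
J(V, G) = G*(64 + (G + V)²) (J(V, G) = ((V + G)² + 8*8)*G = ((G + V)² + 64)*G = (64 + (G + V)²)*G = G*(64 + (G + V)²))
(-40720/(-42281))/J(X(13, 4), M) + 24890/(-25307) = (-40720/(-42281))/((-176*(64 + (-176 + 13)²))) + 24890/(-25307) = (-40720*(-1/42281))/((-176*(64 + (-163)²))) + 24890*(-1/25307) = 40720/(42281*((-176*(64 + 26569)))) - 24890/25307 = 40720/(42281*((-176*26633))) - 24890/25307 = (40720/42281)/(-4687408) - 24890/25307 = (40720/42281)*(-1/4687408) - 24890/25307 = -2545/12386768603 - 24890/25307 = -308306734934985/313471953036121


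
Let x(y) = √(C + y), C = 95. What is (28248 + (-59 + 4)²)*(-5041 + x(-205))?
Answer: -157647193 + 31273*I*√110 ≈ -1.5765e+8 + 3.2799e+5*I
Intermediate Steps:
x(y) = √(95 + y)
(28248 + (-59 + 4)²)*(-5041 + x(-205)) = (28248 + (-59 + 4)²)*(-5041 + √(95 - 205)) = (28248 + (-55)²)*(-5041 + √(-110)) = (28248 + 3025)*(-5041 + I*√110) = 31273*(-5041 + I*√110) = -157647193 + 31273*I*√110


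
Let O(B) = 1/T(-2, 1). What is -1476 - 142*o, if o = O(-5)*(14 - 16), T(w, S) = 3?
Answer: -4144/3 ≈ -1381.3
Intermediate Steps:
O(B) = 1/3
o = -2/3 (o = (14 - 16)/3 = (1/3)*(-2) = -2/3 ≈ -0.66667)
-1476 - 142*o = -1476 - 142*(-2/3) = -1476 + 284/3 = -4144/3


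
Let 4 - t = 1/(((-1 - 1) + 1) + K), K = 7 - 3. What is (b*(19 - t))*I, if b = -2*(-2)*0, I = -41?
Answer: 0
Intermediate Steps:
K = 4
t = 11/3 (t = 4 - 1/(((-1 - 1) + 1) + 4) = 4 - 1/((-2 + 1) + 4) = 4 - 1/(-1 + 4) = 4 - 1/3 = 4 - 1*⅓ = 4 - ⅓ = 11/3 ≈ 3.6667)
b = 0 (b = 4*0 = 0)
(b*(19 - t))*I = (0*(19 - 1*11/3))*(-41) = (0*(19 - 11/3))*(-41) = (0*(46/3))*(-41) = 0*(-41) = 0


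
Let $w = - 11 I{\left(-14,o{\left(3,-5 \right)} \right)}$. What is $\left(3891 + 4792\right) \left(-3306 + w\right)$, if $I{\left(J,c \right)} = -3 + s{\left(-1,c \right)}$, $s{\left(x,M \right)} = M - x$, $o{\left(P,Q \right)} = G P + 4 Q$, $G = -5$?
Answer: $-25172017$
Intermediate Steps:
$o{\left(P,Q \right)} = - 5 P + 4 Q$
$I{\left(J,c \right)} = -2 + c$ ($I{\left(J,c \right)} = -3 + \left(c - -1\right) = -3 + \left(c + 1\right) = -3 + \left(1 + c\right) = -2 + c$)
$w = 407$ ($w = - 11 \left(-2 + \left(\left(-5\right) 3 + 4 \left(-5\right)\right)\right) = - 11 \left(-2 - 35\right) = \left(-11\right) \left(-37\right) = 407$)
$\left(3891 + 4792\right) \left(-3306 + w\right) = \left(3891 + 4792\right) \left(-3306 + 407\right) = 8683 \left(-2899\right) = -25172017$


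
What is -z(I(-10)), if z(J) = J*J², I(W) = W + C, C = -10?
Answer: 8000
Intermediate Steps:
I(W) = -10 + W (I(W) = W - 10 = -10 + W)
z(J) = J³
-z(I(-10)) = -(-10 - 10)³ = -1*(-20)³ = -1*(-8000) = 8000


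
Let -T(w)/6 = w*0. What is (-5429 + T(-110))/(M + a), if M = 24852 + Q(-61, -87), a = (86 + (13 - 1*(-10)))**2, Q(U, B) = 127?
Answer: -5429/36860 ≈ -0.14729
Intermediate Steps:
T(w) = 0 (T(w) = -6*w*0 = -6*0 = 0)
a = 11881 (a = (86 + (13 + 10))**2 = (86 + 23)**2 = 109**2 = 11881)
M = 24979 (M = 24852 + 127 = 24979)
(-5429 + T(-110))/(M + a) = (-5429 + 0)/(24979 + 11881) = -5429/36860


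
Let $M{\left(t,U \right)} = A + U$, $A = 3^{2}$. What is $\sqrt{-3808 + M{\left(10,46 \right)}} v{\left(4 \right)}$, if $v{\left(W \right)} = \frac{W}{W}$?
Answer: $3 i \sqrt{417} \approx 61.262 i$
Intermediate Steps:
$v{\left(W \right)} = 1$
$A = 9$
$M{\left(t,U \right)} = 9 + U$
$\sqrt{-3808 + M{\left(10,46 \right)}} v{\left(4 \right)} = \sqrt{-3808 + \left(9 + 46\right)} 1 = \sqrt{-3808 + 55} \cdot 1 = \sqrt{-3753} \cdot 1 = 3 i \sqrt{417} \cdot 1 = 3 i \sqrt{417}$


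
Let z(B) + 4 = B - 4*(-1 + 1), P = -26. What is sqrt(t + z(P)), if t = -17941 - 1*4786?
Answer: I*sqrt(22757) ≈ 150.85*I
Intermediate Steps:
z(B) = -4 + B (z(B) = -4 + (B - 4*(-1 + 1)) = -4 + (B - 4*0) = -4 + (B + 0) = -4 + B)
t = -22727 (t = -17941 - 4786 = -22727)
sqrt(t + z(P)) = sqrt(-22727 + (-4 - 26)) = sqrt(-22727 - 30) = sqrt(-22757) = I*sqrt(22757)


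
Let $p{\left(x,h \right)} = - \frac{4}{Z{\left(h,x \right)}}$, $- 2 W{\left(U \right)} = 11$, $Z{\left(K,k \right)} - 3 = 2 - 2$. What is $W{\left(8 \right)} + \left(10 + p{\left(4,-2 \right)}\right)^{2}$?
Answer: $\frac{1253}{18} \approx 69.611$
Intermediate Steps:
$Z{\left(K,k \right)} = 3$ ($Z{\left(K,k \right)} = 3 + \left(2 - 2\right) = 3 + 0 = 3$)
$W{\left(U \right)} = - \frac{11}{2}$ ($W{\left(U \right)} = \left(- \frac{1}{2}\right) 11 = - \frac{11}{2}$)
$p{\left(x,h \right)} = - \frac{4}{3}$
$W{\left(8 \right)} + \left(10 + p{\left(4,-2 \right)}\right)^{2} = - \frac{11}{2} + \left(10 - \frac{4}{3}\right)^{2} = - \frac{11}{2} + \left(\frac{26}{3}\right)^{2} = - \frac{11}{2} + \frac{676}{9} = \frac{1253}{18}$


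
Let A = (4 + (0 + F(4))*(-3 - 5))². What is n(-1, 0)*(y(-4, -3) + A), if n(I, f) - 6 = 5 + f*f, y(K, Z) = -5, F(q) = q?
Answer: 8569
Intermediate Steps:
n(I, f) = 11 + f² (n(I, f) = 6 + (5 + f*f) = 6 + (5 + f²) = 11 + f²)
A = 784 (A = (4 + (0 + 4)*(-3 - 5))² = (4 + 4*(-8))² = (4 - 32)² = (-28)² = 784)
n(-1, 0)*(y(-4, -3) + A) = (11 + 0²)*(-5 + 784) = (11 + 0)*779 = 11*779 = 8569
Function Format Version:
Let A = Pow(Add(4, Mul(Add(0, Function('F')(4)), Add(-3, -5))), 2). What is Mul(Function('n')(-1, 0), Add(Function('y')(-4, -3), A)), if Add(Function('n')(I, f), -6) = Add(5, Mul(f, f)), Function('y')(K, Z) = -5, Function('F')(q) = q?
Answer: 8569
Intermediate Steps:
Function('n')(I, f) = Add(11, Pow(f, 2)) (Function('n')(I, f) = Add(6, Add(5, Mul(f, f))) = Add(6, Add(5, Pow(f, 2))) = Add(11, Pow(f, 2)))
A = 784 (A = Pow(Add(4, Mul(Add(0, 4), Add(-3, -5))), 2) = Pow(Add(4, Mul(4, -8)), 2) = Pow(Add(4, -32), 2) = Pow(-28, 2) = 784)
Mul(Function('n')(-1, 0), Add(Function('y')(-4, -3), A)) = Mul(Add(11, Pow(0, 2)), Add(-5, 784)) = Mul(Add(11, 0), 779) = Mul(11, 779) = 8569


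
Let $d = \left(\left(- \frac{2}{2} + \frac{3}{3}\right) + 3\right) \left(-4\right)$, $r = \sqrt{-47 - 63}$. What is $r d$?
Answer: $- 12 i \sqrt{110} \approx - 125.86 i$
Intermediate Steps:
$r = i \sqrt{110}$ ($r = \sqrt{-110} = i \sqrt{110} \approx 10.488 i$)
$d = -12$ ($d = \left(\left(\left(-2\right) \frac{1}{2} + 3 \cdot \frac{1}{3}\right) + 3\right) \left(-4\right) = \left(\left(-1 + 1\right) + 3\right) \left(-4\right) = \left(0 + 3\right) \left(-4\right) = 3 \left(-4\right) = -12$)
$r d = i \sqrt{110} \left(-12\right) = - 12 i \sqrt{110}$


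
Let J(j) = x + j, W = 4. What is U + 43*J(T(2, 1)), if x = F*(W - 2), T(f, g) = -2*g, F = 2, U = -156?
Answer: -70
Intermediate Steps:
x = 4 (x = 2*(4 - 2) = 2*2 = 4)
J(j) = 4 + j
U + 43*J(T(2, 1)) = -156 + 43*(4 - 2*1) = -156 + 43*(4 - 2) = -156 + 43*2 = -156 + 86 = -70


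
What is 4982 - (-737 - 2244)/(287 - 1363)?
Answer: 5357651/1076 ≈ 4979.2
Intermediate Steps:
4982 - (-737 - 2244)/(287 - 1363) = 4982 - (-2981)/(-1076) = 4982 - (-2981)*(-1)/1076 = 4982 - 1*2981/1076 = 4982 - 2981/1076 = 5357651/1076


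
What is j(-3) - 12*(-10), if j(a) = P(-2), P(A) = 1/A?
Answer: 239/2 ≈ 119.50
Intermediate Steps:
j(a) = -½ (j(a) = 1/(-2) = -½)
j(-3) - 12*(-10) = -½ - 12*(-10) = -½ + 120 = 239/2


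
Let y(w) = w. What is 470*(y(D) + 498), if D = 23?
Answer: 244870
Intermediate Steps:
470*(y(D) + 498) = 470*(23 + 498) = 470*521 = 244870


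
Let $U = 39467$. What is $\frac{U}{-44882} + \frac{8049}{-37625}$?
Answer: $- \frac{1846201093}{1688685250} \approx -1.0933$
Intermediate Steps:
$\frac{U}{-44882} + \frac{8049}{-37625} = \frac{39467}{-44882} + \frac{8049}{-37625} = 39467 \left(- \frac{1}{44882}\right) + 8049 \left(- \frac{1}{37625}\right) = - \frac{39467}{44882} - \frac{8049}{37625} = - \frac{1846201093}{1688685250}$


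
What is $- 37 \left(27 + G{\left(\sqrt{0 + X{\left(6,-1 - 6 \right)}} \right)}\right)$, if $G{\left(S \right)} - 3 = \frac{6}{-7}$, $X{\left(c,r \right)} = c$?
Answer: $- \frac{7548}{7} \approx -1078.3$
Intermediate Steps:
$G{\left(S \right)} = \frac{15}{7}$ ($G{\left(S \right)} = 3 + \frac{6}{-7} = 3 + 6 \left(- \frac{1}{7}\right) = 3 - \frac{6}{7} = \frac{15}{7}$)
$- 37 \left(27 + G{\left(\sqrt{0 + X{\left(6,-1 - 6 \right)}} \right)}\right) = - 37 \left(27 + \frac{15}{7}\right) = \left(-37\right) \frac{204}{7} = - \frac{7548}{7}$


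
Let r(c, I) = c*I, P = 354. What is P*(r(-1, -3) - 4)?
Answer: -354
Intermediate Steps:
r(c, I) = I*c
P*(r(-1, -3) - 4) = 354*(-3*(-1) - 4) = 354*(3 - 4) = 354*(-1) = -354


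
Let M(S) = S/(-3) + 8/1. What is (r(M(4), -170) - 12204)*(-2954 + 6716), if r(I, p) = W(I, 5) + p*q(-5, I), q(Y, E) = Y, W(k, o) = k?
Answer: -42688668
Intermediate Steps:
M(S) = 8 - S/3 (M(S) = S*(-1/3) + 8*1 = -S/3 + 8 = 8 - S/3)
r(I, p) = I - 5*p (r(I, p) = I + p*(-5) = I - 5*p)
(r(M(4), -170) - 12204)*(-2954 + 6716) = (((8 - 1/3*4) - 5*(-170)) - 12204)*(-2954 + 6716) = (((8 - 4/3) + 850) - 12204)*3762 = ((20/3 + 850) - 12204)*3762 = (2570/3 - 12204)*3762 = -34042/3*3762 = -42688668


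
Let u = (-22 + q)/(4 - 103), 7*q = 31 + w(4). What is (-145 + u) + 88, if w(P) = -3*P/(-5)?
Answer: -21878/385 ≈ -56.826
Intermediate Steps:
w(P) = 3*P/5 (w(P) = -3*P*(-⅕) = 3*P/5)
q = 167/35 (q = (31 + (⅗)*4)/7 = (31 + 12/5)/7 = (⅐)*(167/5) = 167/35 ≈ 4.7714)
u = 67/385 (u = (-22 + 167/35)/(4 - 103) = -603/35/(-99) = -603/35*(-1/99) = 67/385 ≈ 0.17403)
(-145 + u) + 88 = (-145 + 67/385) + 88 = -55758/385 + 88 = -21878/385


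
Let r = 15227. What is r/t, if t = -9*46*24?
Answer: -15227/9936 ≈ -1.5325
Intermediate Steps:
t = -9936 (t = -414*24 = -9936)
r/t = 15227/(-9936) = 15227*(-1/9936) = -15227/9936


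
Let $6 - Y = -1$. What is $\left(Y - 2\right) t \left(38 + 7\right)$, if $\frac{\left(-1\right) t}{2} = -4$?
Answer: $1800$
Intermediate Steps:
$Y = 7$ ($Y = 6 - -1 = 6 + 1 = 7$)
$t = 8$ ($t = \left(-2\right) \left(-4\right) = 8$)
$\left(Y - 2\right) t \left(38 + 7\right) = \left(7 - 2\right) 8 \left(38 + 7\right) = 5 \cdot 8 \cdot 45 = 40 \cdot 45 = 1800$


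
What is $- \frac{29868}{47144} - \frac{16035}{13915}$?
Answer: $- \frac{58578363}{32800438} \approx -1.7859$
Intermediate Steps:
$- \frac{29868}{47144} - \frac{16035}{13915} = \left(-29868\right) \frac{1}{47144} - \frac{3207}{2783} = - \frac{7467}{11786} - \frac{3207}{2783} = - \frac{58578363}{32800438}$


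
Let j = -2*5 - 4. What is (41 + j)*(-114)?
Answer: -3078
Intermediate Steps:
j = -14 (j = -10 - 4 = -14)
(41 + j)*(-114) = (41 - 14)*(-114) = 27*(-114) = -3078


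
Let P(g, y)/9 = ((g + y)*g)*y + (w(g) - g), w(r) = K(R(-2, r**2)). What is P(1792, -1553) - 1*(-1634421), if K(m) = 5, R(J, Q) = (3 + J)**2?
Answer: -5984563038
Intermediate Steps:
w(r) = 5
P(g, y) = 45 - 9*g + 9*g*y*(g + y) (P(g, y) = 9*(((g + y)*g)*y + (5 - g)) = 9*((g*(g + y))*y + (5 - g)) = 9*(g*y*(g + y) + (5 - g)) = 9*(5 - g + g*y*(g + y)) = 45 - 9*g + 9*g*y*(g + y))
P(1792, -1553) - 1*(-1634421) = (45 - 9*1792 + 9*1792*(-1553)**2 + 9*(-1553)*1792**2) - 1*(-1634421) = (45 - 16128 + 9*1792*2411809 + 9*(-1553)*3211264) + 1634421 = (45 - 16128 + 38897655552 - 44883836928) + 1634421 = -5986197459 + 1634421 = -5984563038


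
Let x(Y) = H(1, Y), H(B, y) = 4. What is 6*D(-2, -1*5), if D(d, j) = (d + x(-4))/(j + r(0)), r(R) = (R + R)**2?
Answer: -12/5 ≈ -2.4000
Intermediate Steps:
r(R) = 4*R**2 (r(R) = (2*R)**2 = 4*R**2)
x(Y) = 4
D(d, j) = (4 + d)/j (D(d, j) = (d + 4)/(j + 4*0**2) = (4 + d)/(j + 4*0) = (4 + d)/(j + 0) = (4 + d)/j)
6*D(-2, -1*5) = 6*((4 - 2)/((-1*5))) = 6*(2/(-5)) = 6*(-1/5*2) = 6*(-2/5) = -12/5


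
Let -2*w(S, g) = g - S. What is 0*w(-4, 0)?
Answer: 0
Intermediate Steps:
w(S, g) = S/2 - g/2 (w(S, g) = -(g - S)/2 = S/2 - g/2)
0*w(-4, 0) = 0*((1/2)*(-4) - 1/2*0) = 0*(-2 + 0) = 0*(-2) = 0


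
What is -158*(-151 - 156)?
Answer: 48506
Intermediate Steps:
-158*(-151 - 156) = -158*(-307) = 48506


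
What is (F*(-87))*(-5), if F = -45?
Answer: -19575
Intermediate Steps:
(F*(-87))*(-5) = -45*(-87)*(-5) = 3915*(-5) = -19575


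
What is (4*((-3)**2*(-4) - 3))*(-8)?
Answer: 1248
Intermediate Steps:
(4*((-3)**2*(-4) - 3))*(-8) = (4*(9*(-4) - 3))*(-8) = (4*(-36 - 3))*(-8) = (4*(-39))*(-8) = -156*(-8) = 1248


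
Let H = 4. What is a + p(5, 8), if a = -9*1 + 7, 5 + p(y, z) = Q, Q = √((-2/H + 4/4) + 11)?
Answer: -7 + √46/2 ≈ -3.6088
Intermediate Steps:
Q = √46/2 (Q = √((-2/4 + 4/4) + 11) = √((-2*¼ + 4*(¼)) + 11) = √((-½ + 1) + 11) = √(½ + 11) = √(23/2) = √46/2 ≈ 3.3912)
p(y, z) = -5 + √46/2
a = -2 (a = -9 + 7 = -2)
a + p(5, 8) = -2 + (-5 + √46/2) = -7 + √46/2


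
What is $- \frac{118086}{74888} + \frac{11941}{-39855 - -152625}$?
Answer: $- \frac{3105580153}{2111279940} \approx -1.4709$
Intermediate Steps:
$- \frac{118086}{74888} + \frac{11941}{-39855 - -152625} = \left(-118086\right) \frac{1}{74888} + \frac{11941}{-39855 + 152625} = - \frac{59043}{37444} + \frac{11941}{112770} = - \frac{3105580153}{2111279940}$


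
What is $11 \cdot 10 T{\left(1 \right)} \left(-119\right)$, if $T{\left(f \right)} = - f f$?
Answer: $13090$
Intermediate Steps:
$T{\left(f \right)} = - f^{2}$
$11 \cdot 10 T{\left(1 \right)} \left(-119\right) = 11 \cdot 10 \left(- 1^{2}\right) \left(-119\right) = 110 \left(\left(-1\right) 1\right) \left(-119\right) = 110 \left(-1\right) \left(-119\right) = \left(-110\right) \left(-119\right) = 13090$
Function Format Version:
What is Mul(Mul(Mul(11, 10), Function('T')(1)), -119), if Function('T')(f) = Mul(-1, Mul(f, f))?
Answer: 13090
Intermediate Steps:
Function('T')(f) = Mul(-1, Pow(f, 2))
Mul(Mul(Mul(11, 10), Function('T')(1)), -119) = Mul(Mul(Mul(11, 10), Mul(-1, Pow(1, 2))), -119) = Mul(Mul(110, Mul(-1, 1)), -119) = Mul(Mul(110, -1), -119) = Mul(-110, -119) = 13090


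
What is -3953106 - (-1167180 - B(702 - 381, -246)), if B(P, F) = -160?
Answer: -2786086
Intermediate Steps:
-3953106 - (-1167180 - B(702 - 381, -246)) = -3953106 - (-1167180 - 1*(-160)) = -3953106 - (-1167180 + 160) = -3953106 - 1*(-1167020) = -3953106 + 1167020 = -2786086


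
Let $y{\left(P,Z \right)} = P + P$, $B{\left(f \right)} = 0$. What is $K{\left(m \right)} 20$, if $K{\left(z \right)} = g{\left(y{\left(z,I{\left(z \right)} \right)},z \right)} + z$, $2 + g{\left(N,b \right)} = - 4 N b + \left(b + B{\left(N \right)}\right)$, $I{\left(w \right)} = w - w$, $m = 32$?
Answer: $-162600$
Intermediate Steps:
$I{\left(w \right)} = 0$
$y{\left(P,Z \right)} = 2 P$
$g{\left(N,b \right)} = -2 + b - 4 N b$ ($g{\left(N,b \right)} = -2 + \left(- 4 N b + \left(b + 0\right)\right) = -2 - \left(- b + 4 N b\right) = -2 + b - 4 N b$)
$K{\left(z \right)} = -2 - 8 z^{2} + 2 z$ ($K{\left(z \right)} = \left(-2 + z - 4 \cdot 2 z z\right) + z = \left(-2 + z - 8 z^{2}\right) + z = -2 - 8 z^{2} + 2 z$)
$K{\left(m \right)} 20 = \left(-2 - 8 \cdot 32^{2} + 2 \cdot 32\right) 20 = \left(-2 - 8192 + 64\right) 20 = \left(-8130\right) 20 = -162600$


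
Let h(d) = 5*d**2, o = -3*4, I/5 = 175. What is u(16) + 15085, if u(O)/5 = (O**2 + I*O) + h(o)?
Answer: 89965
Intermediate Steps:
I = 875 (I = 5*175 = 875)
o = -12
u(O) = 3600 + 5*O**2 + 4375*O (u(O) = 5*((O**2 + 875*O) + 5*(-12)**2) = 5*((O**2 + 875*O) + 5*144) = 5*((O**2 + 875*O) + 720) = 5*(720 + O**2 + 875*O) = 3600 + 5*O**2 + 4375*O)
u(16) + 15085 = (3600 + 5*16**2 + 4375*16) + 15085 = (3600 + 5*256 + 70000) + 15085 = (3600 + 1280 + 70000) + 15085 = 74880 + 15085 = 89965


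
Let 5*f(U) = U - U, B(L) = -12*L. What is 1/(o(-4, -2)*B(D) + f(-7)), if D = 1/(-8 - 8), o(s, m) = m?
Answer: -⅔ ≈ -0.66667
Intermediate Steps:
D = -1/16 (D = 1/(-16) = -1/16 ≈ -0.062500)
f(U) = 0 (f(U) = (U - U)/5 = (⅕)*0 = 0)
1/(o(-4, -2)*B(D) + f(-7)) = 1/(-(-24)*(-1)/16 + 0) = 1/(-2*¾ + 0) = 1/(-3/2 + 0) = 1/(-3/2) = -⅔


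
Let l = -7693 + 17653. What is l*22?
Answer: 219120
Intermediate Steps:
l = 9960
l*22 = 9960*22 = 219120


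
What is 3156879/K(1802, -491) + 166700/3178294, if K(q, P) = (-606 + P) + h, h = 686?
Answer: -1672236845121/217713139 ≈ -7680.9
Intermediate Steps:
K(q, P) = 80 + P (K(q, P) = (-606 + P) + 686 = 80 + P)
3156879/K(1802, -491) + 166700/3178294 = 3156879/(80 - 491) + 166700/3178294 = 3156879/(-411) + 166700*(1/3178294) = 3156879*(-1/411) + 83350/1589147 = -1052293/137 + 83350/1589147 = -1672236845121/217713139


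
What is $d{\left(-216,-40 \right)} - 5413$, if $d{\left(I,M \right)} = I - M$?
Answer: $-5589$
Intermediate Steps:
$d{\left(-216,-40 \right)} - 5413 = \left(-216 - -40\right) - 5413 = \left(-216 + 40\right) - 5413 = -176 - 5413 = -5589$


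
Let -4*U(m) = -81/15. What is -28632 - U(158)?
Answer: -572667/20 ≈ -28633.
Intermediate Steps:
U(m) = 27/20 (U(m) = -(-81)/(4*15) = -1/4*(-27/5) = 27/20)
-28632 - U(158) = -28632 - 1*27/20 = -28632 - 27/20 = -572667/20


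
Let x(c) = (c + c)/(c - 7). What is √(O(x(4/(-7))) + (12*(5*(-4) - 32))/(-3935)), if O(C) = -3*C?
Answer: 2*I*√3199650810/208555 ≈ 0.54245*I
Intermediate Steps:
x(c) = 2*c/(-7 + c) (x(c) = (2*c)/(-7 + c) = 2*c/(-7 + c))
√(O(x(4/(-7))) + (12*(5*(-4) - 32))/(-3935)) = √(-6*4/(-7)/(-7 + 4/(-7)) + (12*(5*(-4) - 32))/(-3935)) = √(-6*4*(-⅐)/(-7 + 4*(-⅐)) + (12*(-20 - 32))*(-1/3935)) = √(-6*(-4)/(7*(-7 - 4/7)) + (12*(-52))*(-1/3935)) = √(-6*(-4)/(7*(-53/7)) - 624*(-1/3935)) = √(-6*(-4)*(-7)/(7*53) + 624/3935) = √(-3*8/53 + 624/3935) = √(-24/53 + 624/3935) = √(-61368/208555) = 2*I*√3199650810/208555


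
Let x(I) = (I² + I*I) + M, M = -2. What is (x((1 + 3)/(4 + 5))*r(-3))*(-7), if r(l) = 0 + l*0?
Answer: 0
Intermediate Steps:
r(l) = 0 (r(l) = 0 + 0 = 0)
x(I) = -2 + 2*I² (x(I) = (I² + I*I) - 2 = (I² + I²) - 2 = 2*I² - 2 = -2 + 2*I²)
(x((1 + 3)/(4 + 5))*r(-3))*(-7) = ((-2 + 2*((1 + 3)/(4 + 5))²)*0)*(-7) = ((-2 + 2*(4/9)²)*0)*(-7) = ((-2 + 2*(16/81))*0)*(-7) = ((-2 + 32/81)*0)*(-7) = -130/81*0*(-7) = 0*(-7) = 0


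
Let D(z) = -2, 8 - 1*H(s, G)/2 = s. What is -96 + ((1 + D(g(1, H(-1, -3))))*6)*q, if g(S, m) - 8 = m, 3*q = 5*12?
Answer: -216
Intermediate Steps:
q = 20 (q = (5*12)/3 = (⅓)*60 = 20)
H(s, G) = 16 - 2*s
g(S, m) = 8 + m
-96 + ((1 + D(g(1, H(-1, -3))))*6)*q = -96 + ((1 - 2)*6)*20 = -96 - 1*6*20 = -96 - 6*20 = -96 - 120 = -216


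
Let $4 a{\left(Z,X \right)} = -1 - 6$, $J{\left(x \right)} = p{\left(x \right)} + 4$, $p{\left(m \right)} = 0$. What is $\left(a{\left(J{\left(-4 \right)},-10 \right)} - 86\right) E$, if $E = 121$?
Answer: $- \frac{42471}{4} \approx -10618.0$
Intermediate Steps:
$J{\left(x \right)} = 4$ ($J{\left(x \right)} = 0 + 4 = 4$)
$a{\left(Z,X \right)} = - \frac{7}{4}$ ($a{\left(Z,X \right)} = \frac{-1 - 6}{4} = \frac{1}{4} \left(-7\right) = - \frac{7}{4}$)
$\left(a{\left(J{\left(-4 \right)},-10 \right)} - 86\right) E = \left(- \frac{7}{4} - 86\right) 121 = \left(- \frac{351}{4}\right) 121 = - \frac{42471}{4}$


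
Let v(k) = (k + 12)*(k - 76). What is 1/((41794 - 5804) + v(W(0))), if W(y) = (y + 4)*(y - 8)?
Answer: 1/38150 ≈ 2.6212e-5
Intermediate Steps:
W(y) = (-8 + y)*(4 + y) (W(y) = (4 + y)*(-8 + y) = (-8 + y)*(4 + y))
v(k) = (-76 + k)*(12 + k) (v(k) = (12 + k)*(-76 + k) = (-76 + k)*(12 + k))
1/((41794 - 5804) + v(W(0))) = 1/((41794 - 5804) + (-912 + (-32 + 0² - 4*0)² - 64*(-32 + 0² - 4*0))) = 1/(35990 + (-912 + (-32 + 0 + 0)² - 64*(-32 + 0 + 0))) = 1/(35990 + (-912 + (-32)² - 64*(-32))) = 1/(35990 + (-912 + 1024 + 2048)) = 1/(35990 + 2160) = 1/38150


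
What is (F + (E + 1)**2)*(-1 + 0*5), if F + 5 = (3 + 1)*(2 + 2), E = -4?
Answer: -20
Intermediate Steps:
F = 11 (F = -5 + (3 + 1)*(2 + 2) = -5 + 4*4 = -5 + 16 = 11)
(F + (E + 1)**2)*(-1 + 0*5) = (11 + (-4 + 1)**2)*(-1 + 0*5) = (11 + (-3)**2)*(-1 + 0) = (11 + 9)*(-1) = 20*(-1) = -20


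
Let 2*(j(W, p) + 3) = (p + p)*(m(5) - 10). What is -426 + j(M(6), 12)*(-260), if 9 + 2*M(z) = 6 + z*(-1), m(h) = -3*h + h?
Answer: 62754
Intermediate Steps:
m(h) = -2*h
M(z) = -3/2 - z/2 (M(z) = -9/2 + (6 + z*(-1))/2 = -9/2 + (6 - z)/2 = -9/2 + (3 - z/2) = -3/2 - z/2)
j(W, p) = -3 - 20*p (j(W, p) = -3 + ((p + p)*(-2*5 - 10))/2 = -3 + ((2*p)*(-10 - 10))/2 = -3 + ((2*p)*(-20))/2 = -3 + (-40*p)/2 = -3 - 20*p)
-426 + j(M(6), 12)*(-260) = -426 + (-3 - 20*12)*(-260) = -426 + (-3 - 240)*(-260) = -426 - 243*(-260) = -426 + 63180 = 62754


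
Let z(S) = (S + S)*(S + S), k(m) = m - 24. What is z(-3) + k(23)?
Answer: 35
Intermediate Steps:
k(m) = -24 + m
z(S) = 4*S² (z(S) = (2*S)*(2*S) = 4*S²)
z(-3) + k(23) = 4*(-3)² + (-24 + 23) = 4*9 - 1 = 36 - 1 = 35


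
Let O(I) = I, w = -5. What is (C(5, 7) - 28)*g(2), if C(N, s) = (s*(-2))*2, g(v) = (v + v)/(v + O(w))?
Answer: 224/3 ≈ 74.667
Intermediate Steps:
g(v) = 2*v/(-5 + v) (g(v) = (v + v)/(v - 5) = (2*v)/(-5 + v) = 2*v/(-5 + v))
C(N, s) = -4*s (C(N, s) = -2*s*2 = -4*s)
(C(5, 7) - 28)*g(2) = (-4*7 - 28)*(2*2/(-5 + 2)) = (-28 - 28)*(2*2/(-3)) = -112*2*(-1)/3 = -56*(-4/3) = 224/3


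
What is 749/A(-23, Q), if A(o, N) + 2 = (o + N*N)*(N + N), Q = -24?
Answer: -749/26546 ≈ -0.028215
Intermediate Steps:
A(o, N) = -2 + 2*N*(o + N²) (A(o, N) = -2 + (o + N*N)*(N + N) = -2 + (o + N²)*(2*N) = -2 + 2*N*(o + N²))
749/A(-23, Q) = 749/(-2 + 2*(-24)³ + 2*(-24)*(-23)) = 749/(-2 + 2*(-13824) + 1104) = 749/(-2 - 27648 + 1104) = 749/(-26546) = 749*(-1/26546) = -749/26546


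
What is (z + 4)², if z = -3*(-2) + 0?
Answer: 100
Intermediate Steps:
z = 6 (z = 6 + 0 = 6)
(z + 4)² = (6 + 4)² = 10² = 100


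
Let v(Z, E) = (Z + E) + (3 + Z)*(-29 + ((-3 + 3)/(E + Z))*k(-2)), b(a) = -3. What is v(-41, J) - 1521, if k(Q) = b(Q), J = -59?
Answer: -519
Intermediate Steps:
k(Q) = -3
v(Z, E) = -87 + E - 28*Z (v(Z, E) = (Z + E) + (3 + Z)*(-29 + ((-3 + 3)/(E + Z))*(-3)) = (E + Z) + (3 + Z)*(-29 + (0/(E + Z))*(-3)) = (E + Z) + (3 + Z)*(-29 + 0*(-3)) = (E + Z) + (3 + Z)*(-29 + 0) = (E + Z) + (3 + Z)*(-29) = (E + Z) + (-87 - 29*Z) = -87 + E - 28*Z)
v(-41, J) - 1521 = (-87 - 59 - 28*(-41)) - 1521 = (-87 - 59 + 1148) - 1521 = 1002 - 1521 = -519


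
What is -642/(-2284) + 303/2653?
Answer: 1197639/3029726 ≈ 0.39530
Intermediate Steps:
-642/(-2284) + 303/2653 = -642*(-1/2284) + 303*(1/2653) = 321/1142 + 303/2653 = 1197639/3029726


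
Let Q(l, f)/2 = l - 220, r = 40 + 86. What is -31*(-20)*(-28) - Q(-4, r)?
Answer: -16912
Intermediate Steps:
r = 126
Q(l, f) = -440 + 2*l (Q(l, f) = 2*(l - 220) = 2*(-220 + l) = -440 + 2*l)
-31*(-20)*(-28) - Q(-4, r) = -31*(-20)*(-28) - (-440 + 2*(-4)) = 620*(-28) - (-440 - 8) = -17360 - 1*(-448) = -17360 + 448 = -16912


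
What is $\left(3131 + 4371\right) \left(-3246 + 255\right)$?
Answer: $-22438482$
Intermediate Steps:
$\left(3131 + 4371\right) \left(-3246 + 255\right) = 7502 \left(-2991\right) = -22438482$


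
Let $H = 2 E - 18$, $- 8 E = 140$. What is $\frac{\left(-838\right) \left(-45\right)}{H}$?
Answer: $- \frac{37710}{53} \approx -711.51$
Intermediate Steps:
$E = - \frac{35}{2}$ ($E = \left(- \frac{1}{8}\right) 140 = - \frac{35}{2} \approx -17.5$)
$H = -53$ ($H = 2 \left(- \frac{35}{2}\right) - 18 = -35 - 18 = -53$)
$\frac{\left(-838\right) \left(-45\right)}{H} = \frac{\left(-838\right) \left(-45\right)}{-53} = 37710 \left(- \frac{1}{53}\right) = - \frac{37710}{53}$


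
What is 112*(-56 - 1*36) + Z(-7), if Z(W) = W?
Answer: -10311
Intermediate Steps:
112*(-56 - 1*36) + Z(-7) = 112*(-56 - 1*36) - 7 = 112*(-56 - 36) - 7 = 112*(-92) - 7 = -10304 - 7 = -10311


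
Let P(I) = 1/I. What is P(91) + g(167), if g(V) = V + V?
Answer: 30395/91 ≈ 334.01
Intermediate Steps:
g(V) = 2*V
P(91) + g(167) = 1/91 + 2*167 = 1/91 + 334 = 30395/91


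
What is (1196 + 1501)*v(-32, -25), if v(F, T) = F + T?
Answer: -153729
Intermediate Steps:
(1196 + 1501)*v(-32, -25) = (1196 + 1501)*(-32 - 25) = 2697*(-57) = -153729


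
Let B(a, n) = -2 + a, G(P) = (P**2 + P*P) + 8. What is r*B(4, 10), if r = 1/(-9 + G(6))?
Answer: 2/71 ≈ 0.028169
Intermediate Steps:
G(P) = 8 + 2*P**2 (G(P) = (P**2 + P**2) + 8 = 2*P**2 + 8 = 8 + 2*P**2)
r = 1/71 (r = 1/(-9 + (8 + 2*6**2)) = 1/(-9 + (8 + 2*36)) = 1/(-9 + (8 + 72)) = 1/(-9 + 80) = 1/71 ≈ 0.014085)
r*B(4, 10) = (-2 + 4)/71 = (1/71)*2 = 2/71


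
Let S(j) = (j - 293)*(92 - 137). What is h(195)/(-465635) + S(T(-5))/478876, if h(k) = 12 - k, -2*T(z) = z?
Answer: 12349295691/445962852520 ≈ 0.027691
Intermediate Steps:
T(z) = -z/2
S(j) = 13185 - 45*j (S(j) = (-293 + j)*(-45) = 13185 - 45*j)
h(195)/(-465635) + S(T(-5))/478876 = (12 - 1*195)/(-465635) + (13185 - (-45)*(-5)/2)/478876 = (12 - 195)*(-1/465635) + (13185 - 45*5/2)*(1/478876) = -183*(-1/465635) + (13185 - 225/2)*(1/478876) = 183/465635 + (26145/2)*(1/478876) = 183/465635 + 26145/957752 = 12349295691/445962852520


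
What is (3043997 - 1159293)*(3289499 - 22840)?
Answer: 6156685283936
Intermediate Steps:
(3043997 - 1159293)*(3289499 - 22840) = 1884704*3266659 = 6156685283936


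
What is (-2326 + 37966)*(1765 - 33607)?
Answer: -1134848880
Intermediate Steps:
(-2326 + 37966)*(1765 - 33607) = 35640*(-31842) = -1134848880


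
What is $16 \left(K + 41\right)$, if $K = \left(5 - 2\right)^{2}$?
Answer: $800$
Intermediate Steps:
$K = 9$ ($K = 3^{2} = 9$)
$16 \left(K + 41\right) = 16 \left(9 + 41\right) = 16 \cdot 50 = 800$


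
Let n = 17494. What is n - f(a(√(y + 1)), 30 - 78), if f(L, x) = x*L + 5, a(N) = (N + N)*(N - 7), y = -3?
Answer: 17297 - 672*I*√2 ≈ 17297.0 - 950.35*I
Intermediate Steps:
a(N) = 2*N*(-7 + N) (a(N) = (2*N)*(-7 + N) = 2*N*(-7 + N))
f(L, x) = 5 + L*x (f(L, x) = L*x + 5 = 5 + L*x)
n - f(a(√(y + 1)), 30 - 78) = 17494 - (5 + (2*√(-3 + 1)*(-7 + √(-3 + 1)))*(30 - 78)) = 17494 - (5 + (2*√(-2)*(-7 + √(-2)))*(-48)) = 17494 - (5 + (2*(I*√2)*(-7 + I*√2))*(-48)) = 17494 - (5 + (2*I*√2*(-7 + I*√2))*(-48)) = 17494 - (5 - 96*I*√2*(-7 + I*√2)) = 17494 + (-5 + 96*I*√2*(-7 + I*√2)) = 17489 + 96*I*√2*(-7 + I*√2)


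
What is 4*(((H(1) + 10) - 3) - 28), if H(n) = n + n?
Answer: -76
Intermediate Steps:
H(n) = 2*n
4*(((H(1) + 10) - 3) - 28) = 4*(((2*1 + 10) - 3) - 28) = 4*(((2 + 10) - 3) - 28) = 4*((12 - 3) - 28) = 4*(9 - 28) = 4*(-19) = -76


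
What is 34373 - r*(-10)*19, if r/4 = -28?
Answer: 13093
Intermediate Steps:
r = -112 (r = 4*(-28) = -112)
34373 - r*(-10)*19 = 34373 - (-112*(-10))*19 = 34373 - 1120*19 = 34373 - 1*21280 = 34373 - 21280 = 13093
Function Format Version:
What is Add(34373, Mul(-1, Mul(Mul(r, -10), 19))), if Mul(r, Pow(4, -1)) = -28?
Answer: 13093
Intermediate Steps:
r = -112 (r = Mul(4, -28) = -112)
Add(34373, Mul(-1, Mul(Mul(r, -10), 19))) = Add(34373, Mul(-1, Mul(Mul(-112, -10), 19))) = Add(34373, Mul(-1, Mul(1120, 19))) = Add(34373, Mul(-1, 21280)) = Add(34373, -21280) = 13093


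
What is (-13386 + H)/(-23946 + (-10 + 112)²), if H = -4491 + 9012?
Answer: 2955/4514 ≈ 0.65463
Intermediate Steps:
H = 4521
(-13386 + H)/(-23946 + (-10 + 112)²) = (-13386 + 4521)/(-23946 + (-10 + 112)²) = -8865/(-23946 + 102²) = -8865/(-23946 + 10404) = -8865/(-13542) = -8865*(-1/13542) = 2955/4514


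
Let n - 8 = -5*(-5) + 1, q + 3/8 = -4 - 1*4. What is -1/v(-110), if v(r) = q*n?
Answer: 4/1139 ≈ 0.0035119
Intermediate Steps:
q = -67/8 (q = -3/8 + (-4 - 1*4) = -3/8 + (-4 - 4) = -3/8 - 8 = -67/8 ≈ -8.3750)
n = 34 (n = 8 + (-5*(-5) + 1) = 8 + (25 + 1) = 8 + 26 = 34)
v(r) = -1139/4 (v(r) = -67/8*34 = -1139/4)
-1/v(-110) = -1/(-1139/4) = -1*(-4/1139) = 4/1139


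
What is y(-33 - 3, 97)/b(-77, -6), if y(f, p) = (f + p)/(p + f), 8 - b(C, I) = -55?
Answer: 1/63 ≈ 0.015873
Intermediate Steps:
b(C, I) = 63 (b(C, I) = 8 - 1*(-55) = 8 + 55 = 63)
y(f, p) = 1 (y(f, p) = (f + p)/(f + p) = 1)
y(-33 - 3, 97)/b(-77, -6) = 1/63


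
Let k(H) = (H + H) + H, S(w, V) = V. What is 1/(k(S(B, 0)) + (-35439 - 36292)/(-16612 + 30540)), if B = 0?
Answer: -13928/71731 ≈ -0.19417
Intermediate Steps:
k(H) = 3*H (k(H) = 2*H + H = 3*H)
1/(k(S(B, 0)) + (-35439 - 36292)/(-16612 + 30540)) = 1/(3*0 + (-35439 - 36292)/(-16612 + 30540)) = 1/(0 - 71731/13928) = 1/(-71731/13928) = -13928/71731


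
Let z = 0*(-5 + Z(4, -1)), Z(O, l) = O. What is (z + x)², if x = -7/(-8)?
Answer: 49/64 ≈ 0.76563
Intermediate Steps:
x = 7/8 (x = -7*(-⅛) = 7/8 ≈ 0.87500)
z = 0 (z = 0*(-5 + 4) = 0*(-1) = 0)
(z + x)² = (0 + 7/8)² = (7/8)² = 49/64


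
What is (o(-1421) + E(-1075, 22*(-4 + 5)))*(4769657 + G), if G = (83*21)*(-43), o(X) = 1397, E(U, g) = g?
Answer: 6661790652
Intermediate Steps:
G = -74949 (G = 1743*(-43) = -74949)
(o(-1421) + E(-1075, 22*(-4 + 5)))*(4769657 + G) = (1397 + 22*(-4 + 5))*(4769657 - 74949) = (1397 + 22*1)*4694708 = (1397 + 22)*4694708 = 1419*4694708 = 6661790652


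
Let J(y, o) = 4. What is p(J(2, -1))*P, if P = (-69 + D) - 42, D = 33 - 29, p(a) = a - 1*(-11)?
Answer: -1605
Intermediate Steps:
p(a) = 11 + a (p(a) = a + 11 = 11 + a)
D = 4
P = -107 (P = (-69 + 4) - 42 = -65 - 42 = -107)
p(J(2, -1))*P = (11 + 4)*(-107) = 15*(-107) = -1605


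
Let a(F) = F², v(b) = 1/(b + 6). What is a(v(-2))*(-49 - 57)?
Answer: -53/8 ≈ -6.6250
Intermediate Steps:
v(b) = 1/(6 + b)
a(v(-2))*(-49 - 57) = (1/(6 - 2))²*(-49 - 57) = (1/4)²*(-106) = (¼)²*(-106) = (1/16)*(-106) = -53/8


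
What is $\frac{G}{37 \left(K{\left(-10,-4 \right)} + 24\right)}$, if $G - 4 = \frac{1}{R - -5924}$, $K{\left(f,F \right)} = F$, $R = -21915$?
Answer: $\frac{63963}{11833340} \approx 0.0054053$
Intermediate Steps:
$G = \frac{63963}{15991}$ ($G = 4 + \frac{1}{-21915 - -5924} = 4 + \frac{1}{-21915 + \left(-11190 + 17114\right)} = 4 + \frac{1}{-21915 + 5924} = 4 + \frac{1}{-15991} = 4 - \frac{1}{15991} = \frac{63963}{15991} \approx 3.9999$)
$\frac{G}{37 \left(K{\left(-10,-4 \right)} + 24\right)} = \frac{63963}{15991 \cdot 37 \left(-4 + 24\right)} = \frac{63963}{15991 \cdot 37 \cdot 20} = \frac{63963}{15991 \cdot 740} = \frac{63963}{15991} \cdot \frac{1}{740} = \frac{63963}{11833340}$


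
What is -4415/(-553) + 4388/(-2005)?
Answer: 6425511/1108765 ≈ 5.7952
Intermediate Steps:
-4415/(-553) + 4388/(-2005) = -4415*(-1/553) + 4388*(-1/2005) = 4415/553 - 4388/2005 = 6425511/1108765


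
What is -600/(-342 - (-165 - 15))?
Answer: 100/27 ≈ 3.7037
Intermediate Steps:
-600/(-342 - (-165 - 15)) = -600/(-342 - 1*(-180)) = -600/(-342 + 180) = -600/(-162) = -600*(-1/162) = 100/27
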